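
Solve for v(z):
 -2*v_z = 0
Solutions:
 v(z) = C1


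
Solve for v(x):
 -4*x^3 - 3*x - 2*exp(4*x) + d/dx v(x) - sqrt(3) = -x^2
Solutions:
 v(x) = C1 + x^4 - x^3/3 + 3*x^2/2 + sqrt(3)*x + exp(4*x)/2


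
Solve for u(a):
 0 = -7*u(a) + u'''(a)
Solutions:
 u(a) = C3*exp(7^(1/3)*a) + (C1*sin(sqrt(3)*7^(1/3)*a/2) + C2*cos(sqrt(3)*7^(1/3)*a/2))*exp(-7^(1/3)*a/2)


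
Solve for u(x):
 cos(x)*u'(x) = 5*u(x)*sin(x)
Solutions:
 u(x) = C1/cos(x)^5


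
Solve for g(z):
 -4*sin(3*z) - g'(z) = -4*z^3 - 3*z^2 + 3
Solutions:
 g(z) = C1 + z^4 + z^3 - 3*z + 4*cos(3*z)/3


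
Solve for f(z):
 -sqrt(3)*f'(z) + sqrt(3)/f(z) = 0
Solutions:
 f(z) = -sqrt(C1 + 2*z)
 f(z) = sqrt(C1 + 2*z)


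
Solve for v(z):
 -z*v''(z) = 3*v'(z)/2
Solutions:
 v(z) = C1 + C2/sqrt(z)


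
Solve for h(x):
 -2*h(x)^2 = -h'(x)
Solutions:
 h(x) = -1/(C1 + 2*x)


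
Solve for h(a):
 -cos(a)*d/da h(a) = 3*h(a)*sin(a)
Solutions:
 h(a) = C1*cos(a)^3


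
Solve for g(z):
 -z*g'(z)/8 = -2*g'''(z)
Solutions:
 g(z) = C1 + Integral(C2*airyai(2^(2/3)*z/4) + C3*airybi(2^(2/3)*z/4), z)


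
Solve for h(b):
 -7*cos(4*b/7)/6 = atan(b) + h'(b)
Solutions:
 h(b) = C1 - b*atan(b) + log(b^2 + 1)/2 - 49*sin(4*b/7)/24


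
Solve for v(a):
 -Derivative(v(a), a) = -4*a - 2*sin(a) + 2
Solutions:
 v(a) = C1 + 2*a^2 - 2*a - 2*cos(a)


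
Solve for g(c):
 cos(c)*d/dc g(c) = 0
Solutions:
 g(c) = C1


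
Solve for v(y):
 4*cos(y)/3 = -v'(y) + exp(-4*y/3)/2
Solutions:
 v(y) = C1 - 4*sin(y)/3 - 3*exp(-4*y/3)/8


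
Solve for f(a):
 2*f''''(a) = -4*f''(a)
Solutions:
 f(a) = C1 + C2*a + C3*sin(sqrt(2)*a) + C4*cos(sqrt(2)*a)


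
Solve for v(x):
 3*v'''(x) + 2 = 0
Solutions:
 v(x) = C1 + C2*x + C3*x^2 - x^3/9


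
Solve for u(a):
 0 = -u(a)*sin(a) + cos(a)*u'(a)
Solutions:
 u(a) = C1/cos(a)


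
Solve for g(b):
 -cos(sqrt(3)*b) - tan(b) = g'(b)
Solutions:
 g(b) = C1 + log(cos(b)) - sqrt(3)*sin(sqrt(3)*b)/3


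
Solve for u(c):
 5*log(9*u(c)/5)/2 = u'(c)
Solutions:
 -2*Integral(1/(log(_y) - log(5) + 2*log(3)), (_y, u(c)))/5 = C1 - c


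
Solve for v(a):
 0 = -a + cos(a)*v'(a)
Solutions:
 v(a) = C1 + Integral(a/cos(a), a)


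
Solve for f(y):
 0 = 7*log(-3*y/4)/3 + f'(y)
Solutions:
 f(y) = C1 - 7*y*log(-y)/3 + 7*y*(-log(3) + 1 + 2*log(2))/3


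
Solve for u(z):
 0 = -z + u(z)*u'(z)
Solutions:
 u(z) = -sqrt(C1 + z^2)
 u(z) = sqrt(C1 + z^2)


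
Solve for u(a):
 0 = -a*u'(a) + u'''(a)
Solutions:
 u(a) = C1 + Integral(C2*airyai(a) + C3*airybi(a), a)


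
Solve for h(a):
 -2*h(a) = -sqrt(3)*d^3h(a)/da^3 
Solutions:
 h(a) = C3*exp(2^(1/3)*3^(5/6)*a/3) + (C1*sin(6^(1/3)*a/2) + C2*cos(6^(1/3)*a/2))*exp(-2^(1/3)*3^(5/6)*a/6)


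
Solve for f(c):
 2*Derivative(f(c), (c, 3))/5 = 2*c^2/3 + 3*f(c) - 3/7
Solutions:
 f(c) = C3*exp(15^(1/3)*2^(2/3)*c/2) - 2*c^2/9 + (C1*sin(2^(2/3)*3^(5/6)*5^(1/3)*c/4) + C2*cos(2^(2/3)*3^(5/6)*5^(1/3)*c/4))*exp(-15^(1/3)*2^(2/3)*c/4) + 1/7


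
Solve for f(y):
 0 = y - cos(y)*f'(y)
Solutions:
 f(y) = C1 + Integral(y/cos(y), y)


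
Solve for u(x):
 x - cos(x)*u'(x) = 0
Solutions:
 u(x) = C1 + Integral(x/cos(x), x)


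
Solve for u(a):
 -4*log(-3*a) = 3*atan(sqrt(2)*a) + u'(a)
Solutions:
 u(a) = C1 - 4*a*log(-a) - 3*a*atan(sqrt(2)*a) - 4*a*log(3) + 4*a + 3*sqrt(2)*log(2*a^2 + 1)/4


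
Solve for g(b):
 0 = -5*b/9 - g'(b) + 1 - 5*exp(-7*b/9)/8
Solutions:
 g(b) = C1 - 5*b^2/18 + b + 45*exp(-7*b/9)/56


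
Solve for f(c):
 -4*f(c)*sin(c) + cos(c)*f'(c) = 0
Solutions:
 f(c) = C1/cos(c)^4


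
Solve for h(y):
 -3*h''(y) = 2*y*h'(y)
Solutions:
 h(y) = C1 + C2*erf(sqrt(3)*y/3)


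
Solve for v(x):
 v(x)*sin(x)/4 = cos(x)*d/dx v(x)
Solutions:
 v(x) = C1/cos(x)^(1/4)


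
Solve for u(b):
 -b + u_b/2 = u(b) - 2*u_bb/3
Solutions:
 u(b) = C1*exp(b*(-3 + sqrt(105))/8) + C2*exp(-b*(3 + sqrt(105))/8) - b - 1/2


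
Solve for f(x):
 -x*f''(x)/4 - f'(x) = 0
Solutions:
 f(x) = C1 + C2/x^3


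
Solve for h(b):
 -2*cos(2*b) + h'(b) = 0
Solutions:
 h(b) = C1 + sin(2*b)


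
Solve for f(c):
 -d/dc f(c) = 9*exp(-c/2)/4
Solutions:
 f(c) = C1 + 9*exp(-c/2)/2


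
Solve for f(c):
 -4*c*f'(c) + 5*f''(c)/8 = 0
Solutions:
 f(c) = C1 + C2*erfi(4*sqrt(5)*c/5)


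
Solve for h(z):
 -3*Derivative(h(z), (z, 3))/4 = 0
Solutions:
 h(z) = C1 + C2*z + C3*z^2


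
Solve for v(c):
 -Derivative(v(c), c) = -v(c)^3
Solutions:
 v(c) = -sqrt(2)*sqrt(-1/(C1 + c))/2
 v(c) = sqrt(2)*sqrt(-1/(C1 + c))/2


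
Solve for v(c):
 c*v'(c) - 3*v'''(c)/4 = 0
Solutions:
 v(c) = C1 + Integral(C2*airyai(6^(2/3)*c/3) + C3*airybi(6^(2/3)*c/3), c)


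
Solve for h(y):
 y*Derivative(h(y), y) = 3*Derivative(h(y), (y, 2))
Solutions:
 h(y) = C1 + C2*erfi(sqrt(6)*y/6)


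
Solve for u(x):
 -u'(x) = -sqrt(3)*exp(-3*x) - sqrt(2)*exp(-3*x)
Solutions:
 u(x) = C1 - sqrt(3)*exp(-3*x)/3 - sqrt(2)*exp(-3*x)/3


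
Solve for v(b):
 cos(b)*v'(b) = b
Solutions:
 v(b) = C1 + Integral(b/cos(b), b)


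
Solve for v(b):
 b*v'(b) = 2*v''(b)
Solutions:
 v(b) = C1 + C2*erfi(b/2)


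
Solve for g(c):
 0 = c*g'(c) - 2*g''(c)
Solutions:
 g(c) = C1 + C2*erfi(c/2)


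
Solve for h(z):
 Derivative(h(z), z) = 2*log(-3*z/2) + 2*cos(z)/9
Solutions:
 h(z) = C1 + 2*z*log(-z) - 2*z - 2*z*log(2) + 2*z*log(3) + 2*sin(z)/9


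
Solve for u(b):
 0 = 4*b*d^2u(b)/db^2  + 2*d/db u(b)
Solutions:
 u(b) = C1 + C2*sqrt(b)


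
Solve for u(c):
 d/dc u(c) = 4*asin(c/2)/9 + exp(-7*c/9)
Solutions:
 u(c) = C1 + 4*c*asin(c/2)/9 + 4*sqrt(4 - c^2)/9 - 9*exp(-7*c/9)/7


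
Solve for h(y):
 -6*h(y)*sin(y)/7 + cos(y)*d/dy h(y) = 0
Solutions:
 h(y) = C1/cos(y)^(6/7)


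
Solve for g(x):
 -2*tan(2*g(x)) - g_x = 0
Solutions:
 g(x) = -asin(C1*exp(-4*x))/2 + pi/2
 g(x) = asin(C1*exp(-4*x))/2


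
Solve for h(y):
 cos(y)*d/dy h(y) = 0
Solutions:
 h(y) = C1


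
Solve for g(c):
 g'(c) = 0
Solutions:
 g(c) = C1


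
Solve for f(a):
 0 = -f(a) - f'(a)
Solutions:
 f(a) = C1*exp(-a)


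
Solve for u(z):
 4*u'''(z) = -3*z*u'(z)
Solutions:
 u(z) = C1 + Integral(C2*airyai(-6^(1/3)*z/2) + C3*airybi(-6^(1/3)*z/2), z)


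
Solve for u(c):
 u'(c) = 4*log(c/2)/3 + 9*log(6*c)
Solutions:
 u(c) = C1 + 31*c*log(c)/3 - 31*c/3 + 2*c*log(2)/3 + c*log(2519424)


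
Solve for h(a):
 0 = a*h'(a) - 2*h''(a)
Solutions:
 h(a) = C1 + C2*erfi(a/2)


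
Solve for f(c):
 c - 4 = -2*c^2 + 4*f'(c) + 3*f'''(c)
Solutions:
 f(c) = C1 + C2*sin(2*sqrt(3)*c/3) + C3*cos(2*sqrt(3)*c/3) + c^3/6 + c^2/8 - 7*c/4


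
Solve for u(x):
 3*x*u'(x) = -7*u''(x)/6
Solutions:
 u(x) = C1 + C2*erf(3*sqrt(7)*x/7)


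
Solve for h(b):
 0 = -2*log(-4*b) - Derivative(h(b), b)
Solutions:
 h(b) = C1 - 2*b*log(-b) + 2*b*(1 - 2*log(2))


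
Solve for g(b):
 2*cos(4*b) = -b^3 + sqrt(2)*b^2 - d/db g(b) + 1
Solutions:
 g(b) = C1 - b^4/4 + sqrt(2)*b^3/3 + b - sin(4*b)/2


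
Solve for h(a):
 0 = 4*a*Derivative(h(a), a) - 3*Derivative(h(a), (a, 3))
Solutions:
 h(a) = C1 + Integral(C2*airyai(6^(2/3)*a/3) + C3*airybi(6^(2/3)*a/3), a)


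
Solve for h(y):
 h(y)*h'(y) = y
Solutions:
 h(y) = -sqrt(C1 + y^2)
 h(y) = sqrt(C1 + y^2)


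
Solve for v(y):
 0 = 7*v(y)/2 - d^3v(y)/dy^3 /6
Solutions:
 v(y) = C3*exp(21^(1/3)*y) + (C1*sin(3^(5/6)*7^(1/3)*y/2) + C2*cos(3^(5/6)*7^(1/3)*y/2))*exp(-21^(1/3)*y/2)


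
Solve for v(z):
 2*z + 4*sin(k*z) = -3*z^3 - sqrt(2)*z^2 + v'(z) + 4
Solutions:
 v(z) = C1 + 3*z^4/4 + sqrt(2)*z^3/3 + z^2 - 4*z - 4*cos(k*z)/k


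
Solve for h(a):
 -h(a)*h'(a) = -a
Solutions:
 h(a) = -sqrt(C1 + a^2)
 h(a) = sqrt(C1 + a^2)


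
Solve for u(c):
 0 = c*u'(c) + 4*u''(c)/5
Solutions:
 u(c) = C1 + C2*erf(sqrt(10)*c/4)


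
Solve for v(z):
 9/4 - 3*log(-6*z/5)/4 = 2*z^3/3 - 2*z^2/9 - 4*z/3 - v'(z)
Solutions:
 v(z) = C1 + z^4/6 - 2*z^3/27 - 2*z^2/3 + 3*z*log(-z)/4 + z*(-3 - 3*log(5)/4 + 3*log(6)/4)


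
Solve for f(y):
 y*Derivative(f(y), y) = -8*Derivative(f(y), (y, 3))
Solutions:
 f(y) = C1 + Integral(C2*airyai(-y/2) + C3*airybi(-y/2), y)


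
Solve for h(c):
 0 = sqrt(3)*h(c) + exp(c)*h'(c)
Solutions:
 h(c) = C1*exp(sqrt(3)*exp(-c))


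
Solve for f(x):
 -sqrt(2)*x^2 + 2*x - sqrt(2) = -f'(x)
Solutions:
 f(x) = C1 + sqrt(2)*x^3/3 - x^2 + sqrt(2)*x


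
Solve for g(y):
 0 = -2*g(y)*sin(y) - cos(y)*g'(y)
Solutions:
 g(y) = C1*cos(y)^2


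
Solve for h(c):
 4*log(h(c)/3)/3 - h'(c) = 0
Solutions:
 3*Integral(1/(-log(_y) + log(3)), (_y, h(c)))/4 = C1 - c


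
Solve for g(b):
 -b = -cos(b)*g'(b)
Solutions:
 g(b) = C1 + Integral(b/cos(b), b)


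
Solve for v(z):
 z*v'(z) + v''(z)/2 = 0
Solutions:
 v(z) = C1 + C2*erf(z)


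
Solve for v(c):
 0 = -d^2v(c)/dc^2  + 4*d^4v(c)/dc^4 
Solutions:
 v(c) = C1 + C2*c + C3*exp(-c/2) + C4*exp(c/2)


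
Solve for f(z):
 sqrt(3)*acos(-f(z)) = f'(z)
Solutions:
 Integral(1/acos(-_y), (_y, f(z))) = C1 + sqrt(3)*z


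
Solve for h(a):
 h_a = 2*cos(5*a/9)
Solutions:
 h(a) = C1 + 18*sin(5*a/9)/5


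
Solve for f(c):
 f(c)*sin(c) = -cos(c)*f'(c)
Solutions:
 f(c) = C1*cos(c)


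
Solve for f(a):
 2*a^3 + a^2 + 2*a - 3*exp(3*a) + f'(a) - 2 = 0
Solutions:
 f(a) = C1 - a^4/2 - a^3/3 - a^2 + 2*a + exp(3*a)


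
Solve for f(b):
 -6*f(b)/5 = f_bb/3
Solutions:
 f(b) = C1*sin(3*sqrt(10)*b/5) + C2*cos(3*sqrt(10)*b/5)


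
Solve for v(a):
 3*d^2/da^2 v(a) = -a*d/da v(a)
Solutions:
 v(a) = C1 + C2*erf(sqrt(6)*a/6)


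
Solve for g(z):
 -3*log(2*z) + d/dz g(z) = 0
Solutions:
 g(z) = C1 + 3*z*log(z) - 3*z + z*log(8)


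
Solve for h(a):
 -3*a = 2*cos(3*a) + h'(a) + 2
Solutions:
 h(a) = C1 - 3*a^2/2 - 2*a - 2*sin(3*a)/3


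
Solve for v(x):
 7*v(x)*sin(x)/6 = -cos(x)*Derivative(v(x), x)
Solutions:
 v(x) = C1*cos(x)^(7/6)


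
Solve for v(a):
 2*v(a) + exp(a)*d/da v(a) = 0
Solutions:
 v(a) = C1*exp(2*exp(-a))


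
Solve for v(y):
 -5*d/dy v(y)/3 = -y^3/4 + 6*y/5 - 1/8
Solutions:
 v(y) = C1 + 3*y^4/80 - 9*y^2/25 + 3*y/40


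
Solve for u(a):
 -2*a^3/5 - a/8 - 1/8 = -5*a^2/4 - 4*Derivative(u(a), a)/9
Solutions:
 u(a) = C1 + 9*a^4/40 - 15*a^3/16 + 9*a^2/64 + 9*a/32


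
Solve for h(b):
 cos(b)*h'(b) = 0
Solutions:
 h(b) = C1


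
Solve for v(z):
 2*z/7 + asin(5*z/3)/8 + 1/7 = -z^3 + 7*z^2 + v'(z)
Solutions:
 v(z) = C1 + z^4/4 - 7*z^3/3 + z^2/7 + z*asin(5*z/3)/8 + z/7 + sqrt(9 - 25*z^2)/40


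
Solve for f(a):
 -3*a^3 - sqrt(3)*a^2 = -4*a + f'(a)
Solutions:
 f(a) = C1 - 3*a^4/4 - sqrt(3)*a^3/3 + 2*a^2


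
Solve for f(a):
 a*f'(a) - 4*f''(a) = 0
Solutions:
 f(a) = C1 + C2*erfi(sqrt(2)*a/4)


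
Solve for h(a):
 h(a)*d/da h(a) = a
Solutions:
 h(a) = -sqrt(C1 + a^2)
 h(a) = sqrt(C1 + a^2)


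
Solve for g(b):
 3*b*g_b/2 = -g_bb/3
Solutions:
 g(b) = C1 + C2*erf(3*b/2)


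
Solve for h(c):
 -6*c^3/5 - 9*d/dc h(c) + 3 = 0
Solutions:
 h(c) = C1 - c^4/30 + c/3


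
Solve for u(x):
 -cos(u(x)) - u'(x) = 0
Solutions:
 u(x) = pi - asin((C1 + exp(2*x))/(C1 - exp(2*x)))
 u(x) = asin((C1 + exp(2*x))/(C1 - exp(2*x)))


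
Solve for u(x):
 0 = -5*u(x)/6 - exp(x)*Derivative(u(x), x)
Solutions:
 u(x) = C1*exp(5*exp(-x)/6)


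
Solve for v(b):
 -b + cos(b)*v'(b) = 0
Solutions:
 v(b) = C1 + Integral(b/cos(b), b)


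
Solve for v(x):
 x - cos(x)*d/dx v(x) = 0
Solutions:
 v(x) = C1 + Integral(x/cos(x), x)


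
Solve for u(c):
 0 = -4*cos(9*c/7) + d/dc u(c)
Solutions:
 u(c) = C1 + 28*sin(9*c/7)/9


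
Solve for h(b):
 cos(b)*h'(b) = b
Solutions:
 h(b) = C1 + Integral(b/cos(b), b)


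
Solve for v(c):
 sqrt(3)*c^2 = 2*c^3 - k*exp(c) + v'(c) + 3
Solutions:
 v(c) = C1 - c^4/2 + sqrt(3)*c^3/3 - 3*c + k*exp(c)


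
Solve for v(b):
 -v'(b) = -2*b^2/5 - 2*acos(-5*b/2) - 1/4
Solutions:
 v(b) = C1 + 2*b^3/15 + 2*b*acos(-5*b/2) + b/4 + 2*sqrt(4 - 25*b^2)/5


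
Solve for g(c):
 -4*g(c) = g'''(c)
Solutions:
 g(c) = C3*exp(-2^(2/3)*c) + (C1*sin(2^(2/3)*sqrt(3)*c/2) + C2*cos(2^(2/3)*sqrt(3)*c/2))*exp(2^(2/3)*c/2)


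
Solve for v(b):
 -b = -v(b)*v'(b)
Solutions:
 v(b) = -sqrt(C1 + b^2)
 v(b) = sqrt(C1 + b^2)


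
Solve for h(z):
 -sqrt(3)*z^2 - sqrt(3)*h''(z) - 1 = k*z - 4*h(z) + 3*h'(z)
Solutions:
 h(z) = C1*exp(sqrt(3)*z*(-3 + sqrt(9 + 16*sqrt(3)))/6) + C2*exp(-sqrt(3)*z*(3 + sqrt(9 + 16*sqrt(3)))/6) + k*z/4 + 3*k/16 + sqrt(3)*z^2/4 + 3*sqrt(3)*z/8 + 9*sqrt(3)/32 + 5/8


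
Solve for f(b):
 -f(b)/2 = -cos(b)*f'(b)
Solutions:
 f(b) = C1*(sin(b) + 1)^(1/4)/(sin(b) - 1)^(1/4)


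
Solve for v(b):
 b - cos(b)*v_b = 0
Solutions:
 v(b) = C1 + Integral(b/cos(b), b)


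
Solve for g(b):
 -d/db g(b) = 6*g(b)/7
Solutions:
 g(b) = C1*exp(-6*b/7)


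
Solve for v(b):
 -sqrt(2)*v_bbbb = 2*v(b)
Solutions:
 v(b) = (C1*sin(2^(5/8)*b/2) + C2*cos(2^(5/8)*b/2))*exp(-2^(5/8)*b/2) + (C3*sin(2^(5/8)*b/2) + C4*cos(2^(5/8)*b/2))*exp(2^(5/8)*b/2)


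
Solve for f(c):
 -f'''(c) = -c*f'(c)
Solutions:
 f(c) = C1 + Integral(C2*airyai(c) + C3*airybi(c), c)


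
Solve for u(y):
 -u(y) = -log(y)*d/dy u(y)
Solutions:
 u(y) = C1*exp(li(y))


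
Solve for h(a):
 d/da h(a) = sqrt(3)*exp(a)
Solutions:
 h(a) = C1 + sqrt(3)*exp(a)


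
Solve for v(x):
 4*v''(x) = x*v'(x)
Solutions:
 v(x) = C1 + C2*erfi(sqrt(2)*x/4)


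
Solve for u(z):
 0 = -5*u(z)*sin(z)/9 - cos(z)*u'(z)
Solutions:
 u(z) = C1*cos(z)^(5/9)


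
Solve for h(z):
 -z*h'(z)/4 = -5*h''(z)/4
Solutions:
 h(z) = C1 + C2*erfi(sqrt(10)*z/10)


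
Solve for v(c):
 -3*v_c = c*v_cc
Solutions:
 v(c) = C1 + C2/c^2


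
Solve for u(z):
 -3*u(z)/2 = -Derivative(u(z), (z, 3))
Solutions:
 u(z) = C3*exp(2^(2/3)*3^(1/3)*z/2) + (C1*sin(2^(2/3)*3^(5/6)*z/4) + C2*cos(2^(2/3)*3^(5/6)*z/4))*exp(-2^(2/3)*3^(1/3)*z/4)


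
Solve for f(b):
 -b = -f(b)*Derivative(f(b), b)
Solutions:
 f(b) = -sqrt(C1 + b^2)
 f(b) = sqrt(C1 + b^2)


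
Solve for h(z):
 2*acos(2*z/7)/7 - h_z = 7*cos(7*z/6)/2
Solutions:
 h(z) = C1 + 2*z*acos(2*z/7)/7 - sqrt(49 - 4*z^2)/7 - 3*sin(7*z/6)


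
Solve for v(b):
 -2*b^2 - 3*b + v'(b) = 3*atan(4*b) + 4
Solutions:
 v(b) = C1 + 2*b^3/3 + 3*b^2/2 + 3*b*atan(4*b) + 4*b - 3*log(16*b^2 + 1)/8


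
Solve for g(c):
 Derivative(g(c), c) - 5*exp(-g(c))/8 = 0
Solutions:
 g(c) = log(C1 + 5*c/8)


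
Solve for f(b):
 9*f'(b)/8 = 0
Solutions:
 f(b) = C1


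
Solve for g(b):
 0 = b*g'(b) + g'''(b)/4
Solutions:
 g(b) = C1 + Integral(C2*airyai(-2^(2/3)*b) + C3*airybi(-2^(2/3)*b), b)


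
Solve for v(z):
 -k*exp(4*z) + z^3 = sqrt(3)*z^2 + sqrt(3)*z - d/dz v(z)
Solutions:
 v(z) = C1 + k*exp(4*z)/4 - z^4/4 + sqrt(3)*z^3/3 + sqrt(3)*z^2/2


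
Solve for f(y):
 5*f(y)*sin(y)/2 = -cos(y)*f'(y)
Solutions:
 f(y) = C1*cos(y)^(5/2)


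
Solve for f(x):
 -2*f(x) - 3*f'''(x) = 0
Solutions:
 f(x) = C3*exp(-2^(1/3)*3^(2/3)*x/3) + (C1*sin(2^(1/3)*3^(1/6)*x/2) + C2*cos(2^(1/3)*3^(1/6)*x/2))*exp(2^(1/3)*3^(2/3)*x/6)


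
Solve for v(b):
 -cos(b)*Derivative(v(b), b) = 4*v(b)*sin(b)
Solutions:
 v(b) = C1*cos(b)^4


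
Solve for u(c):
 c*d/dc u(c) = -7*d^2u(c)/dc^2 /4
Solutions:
 u(c) = C1 + C2*erf(sqrt(14)*c/7)


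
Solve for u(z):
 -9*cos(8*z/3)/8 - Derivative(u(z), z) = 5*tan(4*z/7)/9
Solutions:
 u(z) = C1 + 35*log(cos(4*z/7))/36 - 27*sin(8*z/3)/64


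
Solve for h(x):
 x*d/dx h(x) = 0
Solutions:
 h(x) = C1


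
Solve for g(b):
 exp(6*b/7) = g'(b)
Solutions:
 g(b) = C1 + 7*exp(6*b/7)/6


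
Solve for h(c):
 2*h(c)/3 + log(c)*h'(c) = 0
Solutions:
 h(c) = C1*exp(-2*li(c)/3)


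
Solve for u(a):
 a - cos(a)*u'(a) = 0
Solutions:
 u(a) = C1 + Integral(a/cos(a), a)


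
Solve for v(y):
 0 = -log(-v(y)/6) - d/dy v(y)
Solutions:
 Integral(1/(log(-_y) - log(6)), (_y, v(y))) = C1 - y


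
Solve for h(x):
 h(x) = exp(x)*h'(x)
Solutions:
 h(x) = C1*exp(-exp(-x))


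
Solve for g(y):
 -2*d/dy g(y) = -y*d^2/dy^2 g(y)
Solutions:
 g(y) = C1 + C2*y^3


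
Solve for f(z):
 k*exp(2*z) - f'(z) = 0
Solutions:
 f(z) = C1 + k*exp(2*z)/2


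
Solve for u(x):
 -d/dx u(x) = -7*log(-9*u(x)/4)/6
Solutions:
 -6*Integral(1/(log(-_y) - 2*log(2) + 2*log(3)), (_y, u(x)))/7 = C1 - x


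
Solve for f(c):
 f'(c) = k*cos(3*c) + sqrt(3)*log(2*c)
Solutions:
 f(c) = C1 + sqrt(3)*c*(log(c) - 1) + sqrt(3)*c*log(2) + k*sin(3*c)/3


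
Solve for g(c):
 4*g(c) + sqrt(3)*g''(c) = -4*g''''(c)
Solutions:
 g(c) = (C1*sin(c*cos(atan(sqrt(183)/3)/2)) + C2*cos(c*cos(atan(sqrt(183)/3)/2)))*exp(-c*sin(atan(sqrt(183)/3)/2)) + (C3*sin(c*cos(atan(sqrt(183)/3)/2)) + C4*cos(c*cos(atan(sqrt(183)/3)/2)))*exp(c*sin(atan(sqrt(183)/3)/2))


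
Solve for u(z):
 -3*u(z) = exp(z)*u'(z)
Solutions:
 u(z) = C1*exp(3*exp(-z))


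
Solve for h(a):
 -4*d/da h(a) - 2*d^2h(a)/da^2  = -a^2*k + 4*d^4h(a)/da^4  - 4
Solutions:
 h(a) = C1 + C2*exp(-6^(1/3)*a*(-(18 + sqrt(330))^(1/3) + 6^(1/3)/(18 + sqrt(330))^(1/3))/12)*sin(2^(1/3)*3^(1/6)*a*(3*2^(1/3)/(18 + sqrt(330))^(1/3) + 3^(2/3)*(18 + sqrt(330))^(1/3))/12) + C3*exp(-6^(1/3)*a*(-(18 + sqrt(330))^(1/3) + 6^(1/3)/(18 + sqrt(330))^(1/3))/12)*cos(2^(1/3)*3^(1/6)*a*(3*2^(1/3)/(18 + sqrt(330))^(1/3) + 3^(2/3)*(18 + sqrt(330))^(1/3))/12) + C4*exp(6^(1/3)*a*(-(18 + sqrt(330))^(1/3) + 6^(1/3)/(18 + sqrt(330))^(1/3))/6) + a^3*k/12 - a^2*k/8 + a*k/8 + a


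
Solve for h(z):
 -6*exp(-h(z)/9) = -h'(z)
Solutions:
 h(z) = 9*log(C1 + 2*z/3)


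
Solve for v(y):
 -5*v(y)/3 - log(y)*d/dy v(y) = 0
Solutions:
 v(y) = C1*exp(-5*li(y)/3)


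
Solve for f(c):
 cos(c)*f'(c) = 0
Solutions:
 f(c) = C1


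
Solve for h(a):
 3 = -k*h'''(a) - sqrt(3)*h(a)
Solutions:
 h(a) = C1*exp(3^(1/6)*a*(-1/k)^(1/3)) + C2*exp(a*(-1/k)^(1/3)*(-3^(1/6) + 3^(2/3)*I)/2) + C3*exp(-a*(-1/k)^(1/3)*(3^(1/6) + 3^(2/3)*I)/2) - sqrt(3)


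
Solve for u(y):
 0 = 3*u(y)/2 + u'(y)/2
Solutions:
 u(y) = C1*exp(-3*y)


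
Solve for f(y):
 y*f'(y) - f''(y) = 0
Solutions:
 f(y) = C1 + C2*erfi(sqrt(2)*y/2)


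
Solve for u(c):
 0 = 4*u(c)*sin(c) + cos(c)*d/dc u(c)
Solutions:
 u(c) = C1*cos(c)^4


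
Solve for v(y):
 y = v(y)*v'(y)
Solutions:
 v(y) = -sqrt(C1 + y^2)
 v(y) = sqrt(C1 + y^2)


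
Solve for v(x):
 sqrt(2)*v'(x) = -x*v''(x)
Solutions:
 v(x) = C1 + C2*x^(1 - sqrt(2))


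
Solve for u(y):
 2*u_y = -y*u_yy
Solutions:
 u(y) = C1 + C2/y


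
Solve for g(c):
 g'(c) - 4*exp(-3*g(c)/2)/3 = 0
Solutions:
 g(c) = 2*log(C1 + 2*c)/3
 g(c) = 2*log((-1 - sqrt(3)*I)*(C1 + 2*c)^(1/3)/2)
 g(c) = 2*log((-1 + sqrt(3)*I)*(C1 + 2*c)^(1/3)/2)


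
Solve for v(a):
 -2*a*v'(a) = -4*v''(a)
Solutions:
 v(a) = C1 + C2*erfi(a/2)


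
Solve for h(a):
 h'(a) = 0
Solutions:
 h(a) = C1


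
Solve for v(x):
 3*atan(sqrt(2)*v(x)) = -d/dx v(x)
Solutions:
 Integral(1/atan(sqrt(2)*_y), (_y, v(x))) = C1 - 3*x


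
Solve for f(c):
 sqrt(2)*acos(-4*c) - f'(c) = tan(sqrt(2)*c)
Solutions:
 f(c) = C1 + sqrt(2)*(c*acos(-4*c) + sqrt(1 - 16*c^2)/4) + sqrt(2)*log(cos(sqrt(2)*c))/2


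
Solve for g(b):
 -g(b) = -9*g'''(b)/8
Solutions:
 g(b) = C3*exp(2*3^(1/3)*b/3) + (C1*sin(3^(5/6)*b/3) + C2*cos(3^(5/6)*b/3))*exp(-3^(1/3)*b/3)


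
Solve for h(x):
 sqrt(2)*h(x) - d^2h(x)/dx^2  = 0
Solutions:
 h(x) = C1*exp(-2^(1/4)*x) + C2*exp(2^(1/4)*x)


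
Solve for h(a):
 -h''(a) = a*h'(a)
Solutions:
 h(a) = C1 + C2*erf(sqrt(2)*a/2)


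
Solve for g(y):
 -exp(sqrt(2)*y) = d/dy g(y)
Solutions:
 g(y) = C1 - sqrt(2)*exp(sqrt(2)*y)/2


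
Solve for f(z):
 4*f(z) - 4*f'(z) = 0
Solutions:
 f(z) = C1*exp(z)


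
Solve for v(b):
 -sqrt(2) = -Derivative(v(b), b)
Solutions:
 v(b) = C1 + sqrt(2)*b


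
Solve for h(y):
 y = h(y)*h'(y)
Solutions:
 h(y) = -sqrt(C1 + y^2)
 h(y) = sqrt(C1 + y^2)


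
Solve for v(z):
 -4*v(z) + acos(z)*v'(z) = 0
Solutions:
 v(z) = C1*exp(4*Integral(1/acos(z), z))


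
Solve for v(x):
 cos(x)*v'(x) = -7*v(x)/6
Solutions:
 v(x) = C1*(sin(x) - 1)^(7/12)/(sin(x) + 1)^(7/12)


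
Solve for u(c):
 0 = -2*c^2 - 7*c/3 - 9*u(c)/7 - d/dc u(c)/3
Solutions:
 u(c) = C1*exp(-27*c/7) - 14*c^2/9 - 245*c/243 + 1715/6561


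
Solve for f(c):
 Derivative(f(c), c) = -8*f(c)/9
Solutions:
 f(c) = C1*exp(-8*c/9)


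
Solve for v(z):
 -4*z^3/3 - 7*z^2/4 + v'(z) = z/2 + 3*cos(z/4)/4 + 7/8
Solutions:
 v(z) = C1 + z^4/3 + 7*z^3/12 + z^2/4 + 7*z/8 + 3*sin(z/4)


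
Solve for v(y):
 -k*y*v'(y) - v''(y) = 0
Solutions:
 v(y) = Piecewise((-sqrt(2)*sqrt(pi)*C1*erf(sqrt(2)*sqrt(k)*y/2)/(2*sqrt(k)) - C2, (k > 0) | (k < 0)), (-C1*y - C2, True))


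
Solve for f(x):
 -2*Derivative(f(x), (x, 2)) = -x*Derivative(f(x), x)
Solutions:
 f(x) = C1 + C2*erfi(x/2)


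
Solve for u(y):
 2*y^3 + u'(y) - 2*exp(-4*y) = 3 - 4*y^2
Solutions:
 u(y) = C1 - y^4/2 - 4*y^3/3 + 3*y - exp(-4*y)/2


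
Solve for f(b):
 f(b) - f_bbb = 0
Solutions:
 f(b) = C3*exp(b) + (C1*sin(sqrt(3)*b/2) + C2*cos(sqrt(3)*b/2))*exp(-b/2)


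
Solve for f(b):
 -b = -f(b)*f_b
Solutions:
 f(b) = -sqrt(C1 + b^2)
 f(b) = sqrt(C1 + b^2)


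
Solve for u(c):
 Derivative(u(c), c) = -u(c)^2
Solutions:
 u(c) = 1/(C1 + c)


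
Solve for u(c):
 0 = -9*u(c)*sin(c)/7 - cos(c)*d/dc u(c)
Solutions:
 u(c) = C1*cos(c)^(9/7)


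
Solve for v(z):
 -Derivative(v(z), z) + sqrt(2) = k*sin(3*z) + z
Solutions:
 v(z) = C1 + k*cos(3*z)/3 - z^2/2 + sqrt(2)*z


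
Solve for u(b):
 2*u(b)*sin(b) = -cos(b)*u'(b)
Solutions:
 u(b) = C1*cos(b)^2


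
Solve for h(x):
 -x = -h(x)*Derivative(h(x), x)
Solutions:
 h(x) = -sqrt(C1 + x^2)
 h(x) = sqrt(C1 + x^2)


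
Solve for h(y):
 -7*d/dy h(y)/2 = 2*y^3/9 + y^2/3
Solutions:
 h(y) = C1 - y^4/63 - 2*y^3/63


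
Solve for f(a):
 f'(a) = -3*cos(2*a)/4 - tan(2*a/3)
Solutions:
 f(a) = C1 + 3*log(cos(2*a/3))/2 - 3*sin(2*a)/8


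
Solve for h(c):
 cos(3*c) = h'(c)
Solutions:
 h(c) = C1 + sin(3*c)/3


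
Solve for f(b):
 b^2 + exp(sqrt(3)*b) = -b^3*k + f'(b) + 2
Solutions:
 f(b) = C1 + b^4*k/4 + b^3/3 - 2*b + sqrt(3)*exp(sqrt(3)*b)/3


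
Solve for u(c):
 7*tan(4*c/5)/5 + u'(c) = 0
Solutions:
 u(c) = C1 + 7*log(cos(4*c/5))/4


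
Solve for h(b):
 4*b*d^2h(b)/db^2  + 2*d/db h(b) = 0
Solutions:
 h(b) = C1 + C2*sqrt(b)


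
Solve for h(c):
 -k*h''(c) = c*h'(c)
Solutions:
 h(c) = C1 + C2*sqrt(k)*erf(sqrt(2)*c*sqrt(1/k)/2)


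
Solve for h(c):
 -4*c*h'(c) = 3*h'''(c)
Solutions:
 h(c) = C1 + Integral(C2*airyai(-6^(2/3)*c/3) + C3*airybi(-6^(2/3)*c/3), c)


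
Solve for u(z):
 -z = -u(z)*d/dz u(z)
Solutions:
 u(z) = -sqrt(C1 + z^2)
 u(z) = sqrt(C1 + z^2)


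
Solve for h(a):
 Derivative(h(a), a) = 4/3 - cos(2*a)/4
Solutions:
 h(a) = C1 + 4*a/3 - sin(2*a)/8


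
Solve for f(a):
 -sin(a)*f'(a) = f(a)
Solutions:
 f(a) = C1*sqrt(cos(a) + 1)/sqrt(cos(a) - 1)


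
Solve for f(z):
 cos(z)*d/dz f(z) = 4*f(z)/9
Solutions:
 f(z) = C1*(sin(z) + 1)^(2/9)/(sin(z) - 1)^(2/9)


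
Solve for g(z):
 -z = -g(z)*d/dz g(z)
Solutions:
 g(z) = -sqrt(C1 + z^2)
 g(z) = sqrt(C1 + z^2)


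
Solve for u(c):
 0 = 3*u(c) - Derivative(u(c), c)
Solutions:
 u(c) = C1*exp(3*c)


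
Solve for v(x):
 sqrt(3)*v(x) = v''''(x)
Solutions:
 v(x) = C1*exp(-3^(1/8)*x) + C2*exp(3^(1/8)*x) + C3*sin(3^(1/8)*x) + C4*cos(3^(1/8)*x)


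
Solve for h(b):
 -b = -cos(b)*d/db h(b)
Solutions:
 h(b) = C1 + Integral(b/cos(b), b)


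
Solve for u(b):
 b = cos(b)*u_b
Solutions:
 u(b) = C1 + Integral(b/cos(b), b)


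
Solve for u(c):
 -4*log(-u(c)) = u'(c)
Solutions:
 -li(-u(c)) = C1 - 4*c


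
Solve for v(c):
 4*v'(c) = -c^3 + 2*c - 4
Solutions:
 v(c) = C1 - c^4/16 + c^2/4 - c


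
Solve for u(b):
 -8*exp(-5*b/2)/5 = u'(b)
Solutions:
 u(b) = C1 + 16*exp(-5*b/2)/25


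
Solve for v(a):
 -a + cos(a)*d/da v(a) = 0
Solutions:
 v(a) = C1 + Integral(a/cos(a), a)


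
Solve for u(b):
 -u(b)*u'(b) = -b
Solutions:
 u(b) = -sqrt(C1 + b^2)
 u(b) = sqrt(C1 + b^2)


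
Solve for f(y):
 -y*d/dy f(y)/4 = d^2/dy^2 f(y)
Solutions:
 f(y) = C1 + C2*erf(sqrt(2)*y/4)


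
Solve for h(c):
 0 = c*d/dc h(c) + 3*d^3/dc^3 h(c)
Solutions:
 h(c) = C1 + Integral(C2*airyai(-3^(2/3)*c/3) + C3*airybi(-3^(2/3)*c/3), c)


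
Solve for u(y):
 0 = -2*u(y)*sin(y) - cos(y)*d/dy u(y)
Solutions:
 u(y) = C1*cos(y)^2


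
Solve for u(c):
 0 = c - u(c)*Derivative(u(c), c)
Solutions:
 u(c) = -sqrt(C1 + c^2)
 u(c) = sqrt(C1 + c^2)


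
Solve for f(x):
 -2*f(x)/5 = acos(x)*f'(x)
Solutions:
 f(x) = C1*exp(-2*Integral(1/acos(x), x)/5)


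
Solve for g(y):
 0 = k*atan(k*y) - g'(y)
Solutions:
 g(y) = C1 + k*Piecewise((y*atan(k*y) - log(k^2*y^2 + 1)/(2*k), Ne(k, 0)), (0, True))


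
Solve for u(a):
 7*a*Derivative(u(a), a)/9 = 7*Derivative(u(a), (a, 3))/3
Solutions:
 u(a) = C1 + Integral(C2*airyai(3^(2/3)*a/3) + C3*airybi(3^(2/3)*a/3), a)


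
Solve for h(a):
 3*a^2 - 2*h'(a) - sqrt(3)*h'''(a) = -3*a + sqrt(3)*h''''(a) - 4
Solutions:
 h(a) = C1 + C2*exp(a*(-2 + (1 + 9*sqrt(3) + sqrt(-1 + (1 + 9*sqrt(3))^2))^(-1/3) + (1 + 9*sqrt(3) + sqrt(-1 + (1 + 9*sqrt(3))^2))^(1/3))/6)*sin(sqrt(3)*a*(-(1 + 9*sqrt(3) + sqrt(-1 + (1 + 9*sqrt(3))^2))^(1/3) + (1 + 9*sqrt(3) + sqrt(-1 + (1 + 9*sqrt(3))^2))^(-1/3))/6) + C3*exp(a*(-2 + (1 + 9*sqrt(3) + sqrt(-1 + (1 + 9*sqrt(3))^2))^(-1/3) + (1 + 9*sqrt(3) + sqrt(-1 + (1 + 9*sqrt(3))^2))^(1/3))/6)*cos(sqrt(3)*a*(-(1 + 9*sqrt(3) + sqrt(-1 + (1 + 9*sqrt(3))^2))^(1/3) + (1 + 9*sqrt(3) + sqrt(-1 + (1 + 9*sqrt(3))^2))^(-1/3))/6) + C4*exp(-a*((1 + 9*sqrt(3) + sqrt(-1 + (1 + 9*sqrt(3))^2))^(-1/3) + 1 + (1 + 9*sqrt(3) + sqrt(-1 + (1 + 9*sqrt(3))^2))^(1/3))/3) + a^3/2 + 3*a^2/4 - 3*sqrt(3)*a/2 + 2*a


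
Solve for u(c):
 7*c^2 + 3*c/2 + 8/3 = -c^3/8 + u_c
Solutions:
 u(c) = C1 + c^4/32 + 7*c^3/3 + 3*c^2/4 + 8*c/3


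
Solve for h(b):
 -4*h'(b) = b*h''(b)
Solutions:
 h(b) = C1 + C2/b^3


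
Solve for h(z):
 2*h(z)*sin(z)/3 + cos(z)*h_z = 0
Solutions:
 h(z) = C1*cos(z)^(2/3)


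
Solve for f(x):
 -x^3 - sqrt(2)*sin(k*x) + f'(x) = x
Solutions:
 f(x) = C1 + x^4/4 + x^2/2 - sqrt(2)*cos(k*x)/k


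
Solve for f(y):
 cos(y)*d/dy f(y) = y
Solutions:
 f(y) = C1 + Integral(y/cos(y), y)


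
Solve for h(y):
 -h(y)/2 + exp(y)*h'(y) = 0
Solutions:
 h(y) = C1*exp(-exp(-y)/2)


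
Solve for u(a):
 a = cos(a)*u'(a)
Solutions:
 u(a) = C1 + Integral(a/cos(a), a)


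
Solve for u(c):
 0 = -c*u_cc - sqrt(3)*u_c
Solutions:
 u(c) = C1 + C2*c^(1 - sqrt(3))


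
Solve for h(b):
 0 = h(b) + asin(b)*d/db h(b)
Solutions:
 h(b) = C1*exp(-Integral(1/asin(b), b))


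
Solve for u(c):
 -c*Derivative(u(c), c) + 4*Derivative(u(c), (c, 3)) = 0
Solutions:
 u(c) = C1 + Integral(C2*airyai(2^(1/3)*c/2) + C3*airybi(2^(1/3)*c/2), c)


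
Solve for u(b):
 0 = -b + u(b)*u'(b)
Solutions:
 u(b) = -sqrt(C1 + b^2)
 u(b) = sqrt(C1 + b^2)


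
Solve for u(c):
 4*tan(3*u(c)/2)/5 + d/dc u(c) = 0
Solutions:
 u(c) = -2*asin(C1*exp(-6*c/5))/3 + 2*pi/3
 u(c) = 2*asin(C1*exp(-6*c/5))/3


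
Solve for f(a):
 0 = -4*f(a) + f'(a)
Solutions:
 f(a) = C1*exp(4*a)


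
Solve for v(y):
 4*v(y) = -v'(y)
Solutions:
 v(y) = C1*exp(-4*y)


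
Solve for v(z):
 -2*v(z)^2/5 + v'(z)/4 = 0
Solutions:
 v(z) = -5/(C1 + 8*z)


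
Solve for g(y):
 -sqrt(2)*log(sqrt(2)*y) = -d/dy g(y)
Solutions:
 g(y) = C1 + sqrt(2)*y*log(y) - sqrt(2)*y + sqrt(2)*y*log(2)/2


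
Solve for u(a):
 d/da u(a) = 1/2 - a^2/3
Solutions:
 u(a) = C1 - a^3/9 + a/2


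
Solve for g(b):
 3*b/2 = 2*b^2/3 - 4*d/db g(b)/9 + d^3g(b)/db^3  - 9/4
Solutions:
 g(b) = C1 + C2*exp(-2*b/3) + C3*exp(2*b/3) + b^3/2 - 27*b^2/16 + 27*b/16


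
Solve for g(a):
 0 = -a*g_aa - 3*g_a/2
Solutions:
 g(a) = C1 + C2/sqrt(a)


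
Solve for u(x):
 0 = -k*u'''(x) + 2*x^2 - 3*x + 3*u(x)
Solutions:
 u(x) = C1*exp(3^(1/3)*x*(1/k)^(1/3)) + C2*exp(x*(-3^(1/3) + 3^(5/6)*I)*(1/k)^(1/3)/2) + C3*exp(-x*(3^(1/3) + 3^(5/6)*I)*(1/k)^(1/3)/2) - 2*x^2/3 + x


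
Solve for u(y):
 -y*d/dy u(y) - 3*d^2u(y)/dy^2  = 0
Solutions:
 u(y) = C1 + C2*erf(sqrt(6)*y/6)


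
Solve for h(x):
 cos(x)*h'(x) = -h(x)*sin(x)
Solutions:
 h(x) = C1*cos(x)


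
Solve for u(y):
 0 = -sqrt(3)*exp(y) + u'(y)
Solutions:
 u(y) = C1 + sqrt(3)*exp(y)


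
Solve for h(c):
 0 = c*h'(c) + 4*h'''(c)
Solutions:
 h(c) = C1 + Integral(C2*airyai(-2^(1/3)*c/2) + C3*airybi(-2^(1/3)*c/2), c)


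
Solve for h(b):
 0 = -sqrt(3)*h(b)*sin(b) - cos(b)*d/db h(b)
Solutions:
 h(b) = C1*cos(b)^(sqrt(3))


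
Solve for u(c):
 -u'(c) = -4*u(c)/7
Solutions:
 u(c) = C1*exp(4*c/7)


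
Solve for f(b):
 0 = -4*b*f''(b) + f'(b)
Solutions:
 f(b) = C1 + C2*b^(5/4)


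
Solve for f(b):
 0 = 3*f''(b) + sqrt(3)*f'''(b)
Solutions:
 f(b) = C1 + C2*b + C3*exp(-sqrt(3)*b)


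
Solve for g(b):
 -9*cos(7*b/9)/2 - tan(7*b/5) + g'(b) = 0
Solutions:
 g(b) = C1 - 5*log(cos(7*b/5))/7 + 81*sin(7*b/9)/14


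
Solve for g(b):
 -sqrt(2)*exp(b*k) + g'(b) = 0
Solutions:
 g(b) = C1 + sqrt(2)*exp(b*k)/k


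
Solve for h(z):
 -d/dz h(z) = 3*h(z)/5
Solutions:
 h(z) = C1*exp(-3*z/5)


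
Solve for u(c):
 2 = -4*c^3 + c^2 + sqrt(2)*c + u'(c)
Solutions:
 u(c) = C1 + c^4 - c^3/3 - sqrt(2)*c^2/2 + 2*c


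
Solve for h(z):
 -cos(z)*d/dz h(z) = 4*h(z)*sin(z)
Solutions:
 h(z) = C1*cos(z)^4


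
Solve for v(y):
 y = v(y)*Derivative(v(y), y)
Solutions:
 v(y) = -sqrt(C1 + y^2)
 v(y) = sqrt(C1 + y^2)


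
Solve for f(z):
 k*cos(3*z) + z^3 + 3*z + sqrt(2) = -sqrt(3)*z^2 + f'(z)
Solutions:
 f(z) = C1 + k*sin(3*z)/3 + z^4/4 + sqrt(3)*z^3/3 + 3*z^2/2 + sqrt(2)*z


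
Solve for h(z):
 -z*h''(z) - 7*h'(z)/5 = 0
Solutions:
 h(z) = C1 + C2/z^(2/5)


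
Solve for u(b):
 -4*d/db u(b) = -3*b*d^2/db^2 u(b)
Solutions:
 u(b) = C1 + C2*b^(7/3)


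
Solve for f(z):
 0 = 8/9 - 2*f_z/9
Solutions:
 f(z) = C1 + 4*z


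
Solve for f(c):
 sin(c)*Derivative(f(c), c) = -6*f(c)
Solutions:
 f(c) = C1*(cos(c)^3 + 3*cos(c)^2 + 3*cos(c) + 1)/(cos(c)^3 - 3*cos(c)^2 + 3*cos(c) - 1)


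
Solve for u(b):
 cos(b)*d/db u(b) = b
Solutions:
 u(b) = C1 + Integral(b/cos(b), b)


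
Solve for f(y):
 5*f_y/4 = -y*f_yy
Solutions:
 f(y) = C1 + C2/y^(1/4)


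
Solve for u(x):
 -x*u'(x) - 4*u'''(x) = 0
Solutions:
 u(x) = C1 + Integral(C2*airyai(-2^(1/3)*x/2) + C3*airybi(-2^(1/3)*x/2), x)


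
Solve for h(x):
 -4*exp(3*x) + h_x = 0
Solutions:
 h(x) = C1 + 4*exp(3*x)/3


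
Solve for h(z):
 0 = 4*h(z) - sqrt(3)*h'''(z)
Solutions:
 h(z) = C3*exp(2^(2/3)*3^(5/6)*z/3) + (C1*sin(2^(2/3)*3^(1/3)*z/2) + C2*cos(2^(2/3)*3^(1/3)*z/2))*exp(-2^(2/3)*3^(5/6)*z/6)


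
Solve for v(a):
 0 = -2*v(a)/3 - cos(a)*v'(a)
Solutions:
 v(a) = C1*(sin(a) - 1)^(1/3)/(sin(a) + 1)^(1/3)


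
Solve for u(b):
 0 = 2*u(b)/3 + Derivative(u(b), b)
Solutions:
 u(b) = C1*exp(-2*b/3)


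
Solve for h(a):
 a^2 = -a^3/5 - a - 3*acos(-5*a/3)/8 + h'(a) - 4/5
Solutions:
 h(a) = C1 + a^4/20 + a^3/3 + a^2/2 + 3*a*acos(-5*a/3)/8 + 4*a/5 + 3*sqrt(9 - 25*a^2)/40


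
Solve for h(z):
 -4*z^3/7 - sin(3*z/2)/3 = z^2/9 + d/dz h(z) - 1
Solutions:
 h(z) = C1 - z^4/7 - z^3/27 + z + 2*cos(3*z/2)/9


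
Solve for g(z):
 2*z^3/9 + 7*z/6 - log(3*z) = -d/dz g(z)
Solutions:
 g(z) = C1 - z^4/18 - 7*z^2/12 + z*log(z) - z + z*log(3)


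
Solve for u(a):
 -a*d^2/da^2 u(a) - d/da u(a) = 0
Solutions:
 u(a) = C1 + C2*log(a)


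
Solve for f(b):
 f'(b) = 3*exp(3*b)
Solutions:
 f(b) = C1 + exp(3*b)


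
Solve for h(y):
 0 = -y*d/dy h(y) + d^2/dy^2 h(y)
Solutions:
 h(y) = C1 + C2*erfi(sqrt(2)*y/2)


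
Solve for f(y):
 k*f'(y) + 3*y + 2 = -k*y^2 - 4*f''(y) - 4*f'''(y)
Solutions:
 f(y) = C1 + C2*exp(y*(sqrt(1 - k) - 1)/2) + C3*exp(-y*(sqrt(1 - k) + 1)/2) - y^3/3 + 5*y^2/(2*k) + 6*y/k - 20*y/k^2


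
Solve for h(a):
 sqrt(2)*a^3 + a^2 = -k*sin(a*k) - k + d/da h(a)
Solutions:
 h(a) = C1 + sqrt(2)*a^4/4 + a^3/3 + a*k - cos(a*k)


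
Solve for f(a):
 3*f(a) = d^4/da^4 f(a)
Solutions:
 f(a) = C1*exp(-3^(1/4)*a) + C2*exp(3^(1/4)*a) + C3*sin(3^(1/4)*a) + C4*cos(3^(1/4)*a)


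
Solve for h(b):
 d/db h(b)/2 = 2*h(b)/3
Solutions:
 h(b) = C1*exp(4*b/3)


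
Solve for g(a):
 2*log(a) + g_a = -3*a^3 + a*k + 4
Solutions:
 g(a) = C1 - 3*a^4/4 + a^2*k/2 - 2*a*log(a) + 6*a


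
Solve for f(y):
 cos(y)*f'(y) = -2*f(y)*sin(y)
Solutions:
 f(y) = C1*cos(y)^2


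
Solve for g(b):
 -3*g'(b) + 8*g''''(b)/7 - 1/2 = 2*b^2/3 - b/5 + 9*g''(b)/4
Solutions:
 g(b) = C1 + C2*exp(-42^(1/3)*b*(42^(1/3)/(sqrt(214) + 16)^(1/3) + (sqrt(214) + 16)^(1/3))/16)*sin(14^(1/3)*3^(1/6)*b*(-3^(2/3)*(sqrt(214) + 16)^(1/3) + 3*14^(1/3)/(sqrt(214) + 16)^(1/3))/16) + C3*exp(-42^(1/3)*b*(42^(1/3)/(sqrt(214) + 16)^(1/3) + (sqrt(214) + 16)^(1/3))/16)*cos(14^(1/3)*3^(1/6)*b*(-3^(2/3)*(sqrt(214) + 16)^(1/3) + 3*14^(1/3)/(sqrt(214) + 16)^(1/3))/16) + C4*exp(42^(1/3)*b*(42^(1/3)/(sqrt(214) + 16)^(1/3) + (sqrt(214) + 16)^(1/3))/8) - 2*b^3/27 + b^2/5 - 7*b/15


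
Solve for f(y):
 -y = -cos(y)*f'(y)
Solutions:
 f(y) = C1 + Integral(y/cos(y), y)


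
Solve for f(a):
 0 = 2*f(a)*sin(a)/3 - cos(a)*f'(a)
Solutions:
 f(a) = C1/cos(a)^(2/3)


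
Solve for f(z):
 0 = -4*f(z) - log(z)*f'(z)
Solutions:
 f(z) = C1*exp(-4*li(z))


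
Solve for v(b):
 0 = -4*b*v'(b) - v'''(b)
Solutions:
 v(b) = C1 + Integral(C2*airyai(-2^(2/3)*b) + C3*airybi(-2^(2/3)*b), b)


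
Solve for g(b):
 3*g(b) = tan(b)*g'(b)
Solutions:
 g(b) = C1*sin(b)^3


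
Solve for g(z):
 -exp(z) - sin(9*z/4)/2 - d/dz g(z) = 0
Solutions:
 g(z) = C1 - exp(z) + 2*cos(9*z/4)/9


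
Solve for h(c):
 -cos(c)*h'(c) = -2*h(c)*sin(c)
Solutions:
 h(c) = C1/cos(c)^2


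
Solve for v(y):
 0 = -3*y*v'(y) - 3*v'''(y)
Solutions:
 v(y) = C1 + Integral(C2*airyai(-y) + C3*airybi(-y), y)


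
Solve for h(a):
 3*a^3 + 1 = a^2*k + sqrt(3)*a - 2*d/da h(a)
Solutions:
 h(a) = C1 - 3*a^4/8 + a^3*k/6 + sqrt(3)*a^2/4 - a/2


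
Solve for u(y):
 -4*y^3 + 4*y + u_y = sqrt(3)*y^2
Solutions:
 u(y) = C1 + y^4 + sqrt(3)*y^3/3 - 2*y^2


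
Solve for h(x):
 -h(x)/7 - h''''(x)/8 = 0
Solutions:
 h(x) = (C1*sin(2^(1/4)*7^(3/4)*x/7) + C2*cos(2^(1/4)*7^(3/4)*x/7))*exp(-2^(1/4)*7^(3/4)*x/7) + (C3*sin(2^(1/4)*7^(3/4)*x/7) + C4*cos(2^(1/4)*7^(3/4)*x/7))*exp(2^(1/4)*7^(3/4)*x/7)


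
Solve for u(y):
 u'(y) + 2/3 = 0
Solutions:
 u(y) = C1 - 2*y/3


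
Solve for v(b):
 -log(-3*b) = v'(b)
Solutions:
 v(b) = C1 - b*log(-b) + b*(1 - log(3))


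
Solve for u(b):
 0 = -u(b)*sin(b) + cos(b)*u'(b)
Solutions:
 u(b) = C1/cos(b)


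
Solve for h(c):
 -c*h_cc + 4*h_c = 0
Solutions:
 h(c) = C1 + C2*c^5


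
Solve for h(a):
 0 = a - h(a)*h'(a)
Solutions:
 h(a) = -sqrt(C1 + a^2)
 h(a) = sqrt(C1 + a^2)


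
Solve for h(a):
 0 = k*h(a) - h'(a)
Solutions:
 h(a) = C1*exp(a*k)


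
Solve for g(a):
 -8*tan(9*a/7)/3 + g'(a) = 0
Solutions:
 g(a) = C1 - 56*log(cos(9*a/7))/27


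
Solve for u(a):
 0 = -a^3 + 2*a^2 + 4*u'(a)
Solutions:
 u(a) = C1 + a^4/16 - a^3/6


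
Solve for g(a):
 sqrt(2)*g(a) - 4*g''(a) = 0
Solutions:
 g(a) = C1*exp(-2^(1/4)*a/2) + C2*exp(2^(1/4)*a/2)


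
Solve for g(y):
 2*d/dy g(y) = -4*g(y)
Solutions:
 g(y) = C1*exp(-2*y)


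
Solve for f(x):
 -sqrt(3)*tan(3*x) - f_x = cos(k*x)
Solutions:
 f(x) = C1 - Piecewise((sin(k*x)/k, Ne(k, 0)), (x, True)) + sqrt(3)*log(cos(3*x))/3


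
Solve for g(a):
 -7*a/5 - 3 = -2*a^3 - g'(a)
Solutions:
 g(a) = C1 - a^4/2 + 7*a^2/10 + 3*a


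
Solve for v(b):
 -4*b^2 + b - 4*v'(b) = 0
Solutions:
 v(b) = C1 - b^3/3 + b^2/8


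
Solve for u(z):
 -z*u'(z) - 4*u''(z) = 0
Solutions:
 u(z) = C1 + C2*erf(sqrt(2)*z/4)


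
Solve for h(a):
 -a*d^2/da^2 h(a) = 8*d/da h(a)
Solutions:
 h(a) = C1 + C2/a^7


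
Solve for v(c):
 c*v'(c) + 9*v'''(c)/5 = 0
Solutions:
 v(c) = C1 + Integral(C2*airyai(-15^(1/3)*c/3) + C3*airybi(-15^(1/3)*c/3), c)


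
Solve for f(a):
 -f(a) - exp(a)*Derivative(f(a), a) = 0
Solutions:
 f(a) = C1*exp(exp(-a))


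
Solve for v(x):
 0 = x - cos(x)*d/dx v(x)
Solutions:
 v(x) = C1 + Integral(x/cos(x), x)


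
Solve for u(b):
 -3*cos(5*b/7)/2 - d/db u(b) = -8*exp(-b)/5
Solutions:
 u(b) = C1 - 21*sin(5*b/7)/10 - 8*exp(-b)/5


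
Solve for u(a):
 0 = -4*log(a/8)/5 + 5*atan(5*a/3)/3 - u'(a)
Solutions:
 u(a) = C1 - 4*a*log(a)/5 + 5*a*atan(5*a/3)/3 + 4*a/5 + 12*a*log(2)/5 - log(25*a^2 + 9)/2


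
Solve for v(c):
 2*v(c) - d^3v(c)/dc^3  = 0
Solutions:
 v(c) = C3*exp(2^(1/3)*c) + (C1*sin(2^(1/3)*sqrt(3)*c/2) + C2*cos(2^(1/3)*sqrt(3)*c/2))*exp(-2^(1/3)*c/2)


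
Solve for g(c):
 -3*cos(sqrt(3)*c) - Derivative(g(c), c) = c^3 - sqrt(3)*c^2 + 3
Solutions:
 g(c) = C1 - c^4/4 + sqrt(3)*c^3/3 - 3*c - sqrt(3)*sin(sqrt(3)*c)


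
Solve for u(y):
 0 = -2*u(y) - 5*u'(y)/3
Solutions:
 u(y) = C1*exp(-6*y/5)


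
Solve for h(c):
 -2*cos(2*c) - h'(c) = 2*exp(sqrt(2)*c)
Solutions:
 h(c) = C1 - sqrt(2)*exp(sqrt(2)*c) - sin(2*c)


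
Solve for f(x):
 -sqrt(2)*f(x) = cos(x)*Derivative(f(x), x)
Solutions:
 f(x) = C1*(sin(x) - 1)^(sqrt(2)/2)/(sin(x) + 1)^(sqrt(2)/2)


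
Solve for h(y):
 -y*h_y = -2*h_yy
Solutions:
 h(y) = C1 + C2*erfi(y/2)


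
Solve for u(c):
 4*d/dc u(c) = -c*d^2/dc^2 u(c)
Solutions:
 u(c) = C1 + C2/c^3


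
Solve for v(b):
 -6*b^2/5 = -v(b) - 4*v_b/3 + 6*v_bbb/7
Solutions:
 v(b) = C1*exp(-42^(1/3)*b*(4*42^(1/3)/(sqrt(3873) + 81)^(1/3) + (sqrt(3873) + 81)^(1/3))/36)*sin(14^(1/3)*3^(1/6)*b*(-3^(2/3)*(sqrt(3873) + 81)^(1/3) + 12*14^(1/3)/(sqrt(3873) + 81)^(1/3))/36) + C2*exp(-42^(1/3)*b*(4*42^(1/3)/(sqrt(3873) + 81)^(1/3) + (sqrt(3873) + 81)^(1/3))/36)*cos(14^(1/3)*3^(1/6)*b*(-3^(2/3)*(sqrt(3873) + 81)^(1/3) + 12*14^(1/3)/(sqrt(3873) + 81)^(1/3))/36) + C3*exp(42^(1/3)*b*(4*42^(1/3)/(sqrt(3873) + 81)^(1/3) + (sqrt(3873) + 81)^(1/3))/18) + 6*b^2/5 - 16*b/5 + 64/15


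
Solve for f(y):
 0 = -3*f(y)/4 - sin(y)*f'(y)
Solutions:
 f(y) = C1*(cos(y) + 1)^(3/8)/(cos(y) - 1)^(3/8)


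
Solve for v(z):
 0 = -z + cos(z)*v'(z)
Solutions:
 v(z) = C1 + Integral(z/cos(z), z)


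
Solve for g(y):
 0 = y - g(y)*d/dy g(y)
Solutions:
 g(y) = -sqrt(C1 + y^2)
 g(y) = sqrt(C1 + y^2)


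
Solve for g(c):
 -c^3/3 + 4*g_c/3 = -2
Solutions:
 g(c) = C1 + c^4/16 - 3*c/2


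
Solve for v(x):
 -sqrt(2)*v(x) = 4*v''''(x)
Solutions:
 v(x) = (C1*sin(2^(1/8)*x/2) + C2*cos(2^(1/8)*x/2))*exp(-2^(1/8)*x/2) + (C3*sin(2^(1/8)*x/2) + C4*cos(2^(1/8)*x/2))*exp(2^(1/8)*x/2)


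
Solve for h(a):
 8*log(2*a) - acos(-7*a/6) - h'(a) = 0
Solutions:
 h(a) = C1 + 8*a*log(a) - a*acos(-7*a/6) - 8*a + 8*a*log(2) - sqrt(36 - 49*a^2)/7


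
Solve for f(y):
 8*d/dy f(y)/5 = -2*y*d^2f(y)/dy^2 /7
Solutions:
 f(y) = C1 + C2/y^(23/5)


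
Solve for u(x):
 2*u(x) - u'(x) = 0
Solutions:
 u(x) = C1*exp(2*x)


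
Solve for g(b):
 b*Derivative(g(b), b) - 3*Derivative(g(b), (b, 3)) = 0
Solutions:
 g(b) = C1 + Integral(C2*airyai(3^(2/3)*b/3) + C3*airybi(3^(2/3)*b/3), b)


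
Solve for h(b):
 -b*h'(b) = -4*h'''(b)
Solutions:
 h(b) = C1 + Integral(C2*airyai(2^(1/3)*b/2) + C3*airybi(2^(1/3)*b/2), b)
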